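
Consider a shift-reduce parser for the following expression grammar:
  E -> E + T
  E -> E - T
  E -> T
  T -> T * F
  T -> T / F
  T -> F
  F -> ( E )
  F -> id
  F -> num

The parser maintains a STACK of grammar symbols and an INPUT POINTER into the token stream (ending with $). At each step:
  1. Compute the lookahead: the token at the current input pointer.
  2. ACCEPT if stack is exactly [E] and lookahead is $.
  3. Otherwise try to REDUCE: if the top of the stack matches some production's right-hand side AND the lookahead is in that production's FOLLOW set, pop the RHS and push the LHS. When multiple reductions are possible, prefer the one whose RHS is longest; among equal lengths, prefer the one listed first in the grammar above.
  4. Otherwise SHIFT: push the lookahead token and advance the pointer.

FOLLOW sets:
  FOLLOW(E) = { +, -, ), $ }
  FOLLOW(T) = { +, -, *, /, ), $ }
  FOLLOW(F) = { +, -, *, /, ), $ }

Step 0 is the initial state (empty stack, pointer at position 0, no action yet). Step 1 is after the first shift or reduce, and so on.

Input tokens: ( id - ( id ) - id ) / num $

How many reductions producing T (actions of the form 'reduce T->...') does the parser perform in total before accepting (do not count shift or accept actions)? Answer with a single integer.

Answer: 6

Derivation:
Step 1: shift (. Stack=[(] ptr=1 lookahead=id remaining=[id - ( id ) - id ) / num $]
Step 2: shift id. Stack=[( id] ptr=2 lookahead=- remaining=[- ( id ) - id ) / num $]
Step 3: reduce F->id. Stack=[( F] ptr=2 lookahead=- remaining=[- ( id ) - id ) / num $]
Step 4: reduce T->F. Stack=[( T] ptr=2 lookahead=- remaining=[- ( id ) - id ) / num $]
Step 5: reduce E->T. Stack=[( E] ptr=2 lookahead=- remaining=[- ( id ) - id ) / num $]
Step 6: shift -. Stack=[( E -] ptr=3 lookahead=( remaining=[( id ) - id ) / num $]
Step 7: shift (. Stack=[( E - (] ptr=4 lookahead=id remaining=[id ) - id ) / num $]
Step 8: shift id. Stack=[( E - ( id] ptr=5 lookahead=) remaining=[) - id ) / num $]
Step 9: reduce F->id. Stack=[( E - ( F] ptr=5 lookahead=) remaining=[) - id ) / num $]
Step 10: reduce T->F. Stack=[( E - ( T] ptr=5 lookahead=) remaining=[) - id ) / num $]
Step 11: reduce E->T. Stack=[( E - ( E] ptr=5 lookahead=) remaining=[) - id ) / num $]
Step 12: shift ). Stack=[( E - ( E )] ptr=6 lookahead=- remaining=[- id ) / num $]
Step 13: reduce F->( E ). Stack=[( E - F] ptr=6 lookahead=- remaining=[- id ) / num $]
Step 14: reduce T->F. Stack=[( E - T] ptr=6 lookahead=- remaining=[- id ) / num $]
Step 15: reduce E->E - T. Stack=[( E] ptr=6 lookahead=- remaining=[- id ) / num $]
Step 16: shift -. Stack=[( E -] ptr=7 lookahead=id remaining=[id ) / num $]
Step 17: shift id. Stack=[( E - id] ptr=8 lookahead=) remaining=[) / num $]
Step 18: reduce F->id. Stack=[( E - F] ptr=8 lookahead=) remaining=[) / num $]
Step 19: reduce T->F. Stack=[( E - T] ptr=8 lookahead=) remaining=[) / num $]
Step 20: reduce E->E - T. Stack=[( E] ptr=8 lookahead=) remaining=[) / num $]
Step 21: shift ). Stack=[( E )] ptr=9 lookahead=/ remaining=[/ num $]
Step 22: reduce F->( E ). Stack=[F] ptr=9 lookahead=/ remaining=[/ num $]
Step 23: reduce T->F. Stack=[T] ptr=9 lookahead=/ remaining=[/ num $]
Step 24: shift /. Stack=[T /] ptr=10 lookahead=num remaining=[num $]
Step 25: shift num. Stack=[T / num] ptr=11 lookahead=$ remaining=[$]
Step 26: reduce F->num. Stack=[T / F] ptr=11 lookahead=$ remaining=[$]
Step 27: reduce T->T / F. Stack=[T] ptr=11 lookahead=$ remaining=[$]
Step 28: reduce E->T. Stack=[E] ptr=11 lookahead=$ remaining=[$]
Step 29: accept. Stack=[E] ptr=11 lookahead=$ remaining=[$]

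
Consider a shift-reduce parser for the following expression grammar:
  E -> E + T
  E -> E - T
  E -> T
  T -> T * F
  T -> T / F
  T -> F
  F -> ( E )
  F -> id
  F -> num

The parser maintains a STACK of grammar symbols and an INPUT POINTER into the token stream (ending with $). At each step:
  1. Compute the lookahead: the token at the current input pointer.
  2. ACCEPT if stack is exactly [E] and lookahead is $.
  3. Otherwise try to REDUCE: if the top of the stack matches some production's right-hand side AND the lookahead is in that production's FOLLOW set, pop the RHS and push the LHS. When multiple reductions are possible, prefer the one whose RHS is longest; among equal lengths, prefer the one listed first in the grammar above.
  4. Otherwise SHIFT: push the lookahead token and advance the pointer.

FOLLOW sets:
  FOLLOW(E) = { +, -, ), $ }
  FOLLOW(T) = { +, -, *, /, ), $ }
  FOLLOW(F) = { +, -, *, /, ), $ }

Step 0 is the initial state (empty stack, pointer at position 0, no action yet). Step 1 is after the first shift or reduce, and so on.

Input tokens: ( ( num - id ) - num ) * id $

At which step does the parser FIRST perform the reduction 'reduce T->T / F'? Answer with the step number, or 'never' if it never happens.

Answer: never

Derivation:
Step 1: shift (. Stack=[(] ptr=1 lookahead=( remaining=[( num - id ) - num ) * id $]
Step 2: shift (. Stack=[( (] ptr=2 lookahead=num remaining=[num - id ) - num ) * id $]
Step 3: shift num. Stack=[( ( num] ptr=3 lookahead=- remaining=[- id ) - num ) * id $]
Step 4: reduce F->num. Stack=[( ( F] ptr=3 lookahead=- remaining=[- id ) - num ) * id $]
Step 5: reduce T->F. Stack=[( ( T] ptr=3 lookahead=- remaining=[- id ) - num ) * id $]
Step 6: reduce E->T. Stack=[( ( E] ptr=3 lookahead=- remaining=[- id ) - num ) * id $]
Step 7: shift -. Stack=[( ( E -] ptr=4 lookahead=id remaining=[id ) - num ) * id $]
Step 8: shift id. Stack=[( ( E - id] ptr=5 lookahead=) remaining=[) - num ) * id $]
Step 9: reduce F->id. Stack=[( ( E - F] ptr=5 lookahead=) remaining=[) - num ) * id $]
Step 10: reduce T->F. Stack=[( ( E - T] ptr=5 lookahead=) remaining=[) - num ) * id $]
Step 11: reduce E->E - T. Stack=[( ( E] ptr=5 lookahead=) remaining=[) - num ) * id $]
Step 12: shift ). Stack=[( ( E )] ptr=6 lookahead=- remaining=[- num ) * id $]
Step 13: reduce F->( E ). Stack=[( F] ptr=6 lookahead=- remaining=[- num ) * id $]
Step 14: reduce T->F. Stack=[( T] ptr=6 lookahead=- remaining=[- num ) * id $]
Step 15: reduce E->T. Stack=[( E] ptr=6 lookahead=- remaining=[- num ) * id $]
Step 16: shift -. Stack=[( E -] ptr=7 lookahead=num remaining=[num ) * id $]
Step 17: shift num. Stack=[( E - num] ptr=8 lookahead=) remaining=[) * id $]
Step 18: reduce F->num. Stack=[( E - F] ptr=8 lookahead=) remaining=[) * id $]
Step 19: reduce T->F. Stack=[( E - T] ptr=8 lookahead=) remaining=[) * id $]
Step 20: reduce E->E - T. Stack=[( E] ptr=8 lookahead=) remaining=[) * id $]
Step 21: shift ). Stack=[( E )] ptr=9 lookahead=* remaining=[* id $]
Step 22: reduce F->( E ). Stack=[F] ptr=9 lookahead=* remaining=[* id $]
Step 23: reduce T->F. Stack=[T] ptr=9 lookahead=* remaining=[* id $]
Step 24: shift *. Stack=[T *] ptr=10 lookahead=id remaining=[id $]
Step 25: shift id. Stack=[T * id] ptr=11 lookahead=$ remaining=[$]
Step 26: reduce F->id. Stack=[T * F] ptr=11 lookahead=$ remaining=[$]
Step 27: reduce T->T * F. Stack=[T] ptr=11 lookahead=$ remaining=[$]
Step 28: reduce E->T. Stack=[E] ptr=11 lookahead=$ remaining=[$]
Step 29: accept. Stack=[E] ptr=11 lookahead=$ remaining=[$]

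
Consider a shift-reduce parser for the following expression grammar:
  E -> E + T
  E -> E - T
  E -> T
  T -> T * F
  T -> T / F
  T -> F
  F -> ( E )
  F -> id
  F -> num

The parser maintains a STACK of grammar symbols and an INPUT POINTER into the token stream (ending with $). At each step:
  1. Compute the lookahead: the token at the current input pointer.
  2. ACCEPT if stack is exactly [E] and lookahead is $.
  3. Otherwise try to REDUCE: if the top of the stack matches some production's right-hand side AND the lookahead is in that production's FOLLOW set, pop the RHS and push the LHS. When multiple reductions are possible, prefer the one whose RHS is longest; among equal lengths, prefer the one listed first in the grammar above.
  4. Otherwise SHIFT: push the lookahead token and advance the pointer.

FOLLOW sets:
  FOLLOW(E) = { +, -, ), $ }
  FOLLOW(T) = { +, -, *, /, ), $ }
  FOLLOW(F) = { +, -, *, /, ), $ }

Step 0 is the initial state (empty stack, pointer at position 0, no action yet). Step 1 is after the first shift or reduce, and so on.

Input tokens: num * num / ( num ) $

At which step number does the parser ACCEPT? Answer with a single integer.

Step 1: shift num. Stack=[num] ptr=1 lookahead=* remaining=[* num / ( num ) $]
Step 2: reduce F->num. Stack=[F] ptr=1 lookahead=* remaining=[* num / ( num ) $]
Step 3: reduce T->F. Stack=[T] ptr=1 lookahead=* remaining=[* num / ( num ) $]
Step 4: shift *. Stack=[T *] ptr=2 lookahead=num remaining=[num / ( num ) $]
Step 5: shift num. Stack=[T * num] ptr=3 lookahead=/ remaining=[/ ( num ) $]
Step 6: reduce F->num. Stack=[T * F] ptr=3 lookahead=/ remaining=[/ ( num ) $]
Step 7: reduce T->T * F. Stack=[T] ptr=3 lookahead=/ remaining=[/ ( num ) $]
Step 8: shift /. Stack=[T /] ptr=4 lookahead=( remaining=[( num ) $]
Step 9: shift (. Stack=[T / (] ptr=5 lookahead=num remaining=[num ) $]
Step 10: shift num. Stack=[T / ( num] ptr=6 lookahead=) remaining=[) $]
Step 11: reduce F->num. Stack=[T / ( F] ptr=6 lookahead=) remaining=[) $]
Step 12: reduce T->F. Stack=[T / ( T] ptr=6 lookahead=) remaining=[) $]
Step 13: reduce E->T. Stack=[T / ( E] ptr=6 lookahead=) remaining=[) $]
Step 14: shift ). Stack=[T / ( E )] ptr=7 lookahead=$ remaining=[$]
Step 15: reduce F->( E ). Stack=[T / F] ptr=7 lookahead=$ remaining=[$]
Step 16: reduce T->T / F. Stack=[T] ptr=7 lookahead=$ remaining=[$]
Step 17: reduce E->T. Stack=[E] ptr=7 lookahead=$ remaining=[$]
Step 18: accept. Stack=[E] ptr=7 lookahead=$ remaining=[$]

Answer: 18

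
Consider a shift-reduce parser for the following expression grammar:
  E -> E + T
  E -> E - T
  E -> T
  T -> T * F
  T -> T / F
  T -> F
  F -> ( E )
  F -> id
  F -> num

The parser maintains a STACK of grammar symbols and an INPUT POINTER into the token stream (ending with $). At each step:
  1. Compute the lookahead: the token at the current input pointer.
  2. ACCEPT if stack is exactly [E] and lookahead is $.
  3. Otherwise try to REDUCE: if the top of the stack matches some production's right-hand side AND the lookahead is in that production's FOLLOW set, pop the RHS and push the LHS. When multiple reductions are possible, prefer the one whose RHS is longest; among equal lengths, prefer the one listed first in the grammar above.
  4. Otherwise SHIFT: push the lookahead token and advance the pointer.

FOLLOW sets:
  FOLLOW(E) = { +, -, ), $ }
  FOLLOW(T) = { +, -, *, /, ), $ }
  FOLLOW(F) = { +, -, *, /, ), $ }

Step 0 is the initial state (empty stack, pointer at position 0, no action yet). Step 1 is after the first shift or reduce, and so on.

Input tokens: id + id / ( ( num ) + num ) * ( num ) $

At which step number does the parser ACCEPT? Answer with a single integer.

Step 1: shift id. Stack=[id] ptr=1 lookahead=+ remaining=[+ id / ( ( num ) + num ) * ( num ) $]
Step 2: reduce F->id. Stack=[F] ptr=1 lookahead=+ remaining=[+ id / ( ( num ) + num ) * ( num ) $]
Step 3: reduce T->F. Stack=[T] ptr=1 lookahead=+ remaining=[+ id / ( ( num ) + num ) * ( num ) $]
Step 4: reduce E->T. Stack=[E] ptr=1 lookahead=+ remaining=[+ id / ( ( num ) + num ) * ( num ) $]
Step 5: shift +. Stack=[E +] ptr=2 lookahead=id remaining=[id / ( ( num ) + num ) * ( num ) $]
Step 6: shift id. Stack=[E + id] ptr=3 lookahead=/ remaining=[/ ( ( num ) + num ) * ( num ) $]
Step 7: reduce F->id. Stack=[E + F] ptr=3 lookahead=/ remaining=[/ ( ( num ) + num ) * ( num ) $]
Step 8: reduce T->F. Stack=[E + T] ptr=3 lookahead=/ remaining=[/ ( ( num ) + num ) * ( num ) $]
Step 9: shift /. Stack=[E + T /] ptr=4 lookahead=( remaining=[( ( num ) + num ) * ( num ) $]
Step 10: shift (. Stack=[E + T / (] ptr=5 lookahead=( remaining=[( num ) + num ) * ( num ) $]
Step 11: shift (. Stack=[E + T / ( (] ptr=6 lookahead=num remaining=[num ) + num ) * ( num ) $]
Step 12: shift num. Stack=[E + T / ( ( num] ptr=7 lookahead=) remaining=[) + num ) * ( num ) $]
Step 13: reduce F->num. Stack=[E + T / ( ( F] ptr=7 lookahead=) remaining=[) + num ) * ( num ) $]
Step 14: reduce T->F. Stack=[E + T / ( ( T] ptr=7 lookahead=) remaining=[) + num ) * ( num ) $]
Step 15: reduce E->T. Stack=[E + T / ( ( E] ptr=7 lookahead=) remaining=[) + num ) * ( num ) $]
Step 16: shift ). Stack=[E + T / ( ( E )] ptr=8 lookahead=+ remaining=[+ num ) * ( num ) $]
Step 17: reduce F->( E ). Stack=[E + T / ( F] ptr=8 lookahead=+ remaining=[+ num ) * ( num ) $]
Step 18: reduce T->F. Stack=[E + T / ( T] ptr=8 lookahead=+ remaining=[+ num ) * ( num ) $]
Step 19: reduce E->T. Stack=[E + T / ( E] ptr=8 lookahead=+ remaining=[+ num ) * ( num ) $]
Step 20: shift +. Stack=[E + T / ( E +] ptr=9 lookahead=num remaining=[num ) * ( num ) $]
Step 21: shift num. Stack=[E + T / ( E + num] ptr=10 lookahead=) remaining=[) * ( num ) $]
Step 22: reduce F->num. Stack=[E + T / ( E + F] ptr=10 lookahead=) remaining=[) * ( num ) $]
Step 23: reduce T->F. Stack=[E + T / ( E + T] ptr=10 lookahead=) remaining=[) * ( num ) $]
Step 24: reduce E->E + T. Stack=[E + T / ( E] ptr=10 lookahead=) remaining=[) * ( num ) $]
Step 25: shift ). Stack=[E + T / ( E )] ptr=11 lookahead=* remaining=[* ( num ) $]
Step 26: reduce F->( E ). Stack=[E + T / F] ptr=11 lookahead=* remaining=[* ( num ) $]
Step 27: reduce T->T / F. Stack=[E + T] ptr=11 lookahead=* remaining=[* ( num ) $]
Step 28: shift *. Stack=[E + T *] ptr=12 lookahead=( remaining=[( num ) $]
Step 29: shift (. Stack=[E + T * (] ptr=13 lookahead=num remaining=[num ) $]
Step 30: shift num. Stack=[E + T * ( num] ptr=14 lookahead=) remaining=[) $]
Step 31: reduce F->num. Stack=[E + T * ( F] ptr=14 lookahead=) remaining=[) $]
Step 32: reduce T->F. Stack=[E + T * ( T] ptr=14 lookahead=) remaining=[) $]
Step 33: reduce E->T. Stack=[E + T * ( E] ptr=14 lookahead=) remaining=[) $]
Step 34: shift ). Stack=[E + T * ( E )] ptr=15 lookahead=$ remaining=[$]
Step 35: reduce F->( E ). Stack=[E + T * F] ptr=15 lookahead=$ remaining=[$]
Step 36: reduce T->T * F. Stack=[E + T] ptr=15 lookahead=$ remaining=[$]
Step 37: reduce E->E + T. Stack=[E] ptr=15 lookahead=$ remaining=[$]
Step 38: accept. Stack=[E] ptr=15 lookahead=$ remaining=[$]

Answer: 38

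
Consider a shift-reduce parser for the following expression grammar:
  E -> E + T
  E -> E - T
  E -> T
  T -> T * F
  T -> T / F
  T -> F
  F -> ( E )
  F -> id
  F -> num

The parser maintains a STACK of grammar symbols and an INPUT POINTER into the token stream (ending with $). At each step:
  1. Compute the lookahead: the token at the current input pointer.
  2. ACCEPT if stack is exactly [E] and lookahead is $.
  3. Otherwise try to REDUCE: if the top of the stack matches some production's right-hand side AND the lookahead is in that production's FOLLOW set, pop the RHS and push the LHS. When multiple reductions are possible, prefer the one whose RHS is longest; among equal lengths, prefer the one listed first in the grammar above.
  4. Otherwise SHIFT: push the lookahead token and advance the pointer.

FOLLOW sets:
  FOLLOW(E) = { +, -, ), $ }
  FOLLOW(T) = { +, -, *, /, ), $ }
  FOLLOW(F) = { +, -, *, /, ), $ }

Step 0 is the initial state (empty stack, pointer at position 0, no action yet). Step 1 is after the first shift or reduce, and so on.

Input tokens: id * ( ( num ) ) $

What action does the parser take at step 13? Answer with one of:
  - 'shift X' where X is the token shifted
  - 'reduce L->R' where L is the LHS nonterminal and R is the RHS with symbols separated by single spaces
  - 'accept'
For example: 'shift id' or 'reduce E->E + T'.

Step 1: shift id. Stack=[id] ptr=1 lookahead=* remaining=[* ( ( num ) ) $]
Step 2: reduce F->id. Stack=[F] ptr=1 lookahead=* remaining=[* ( ( num ) ) $]
Step 3: reduce T->F. Stack=[T] ptr=1 lookahead=* remaining=[* ( ( num ) ) $]
Step 4: shift *. Stack=[T *] ptr=2 lookahead=( remaining=[( ( num ) ) $]
Step 5: shift (. Stack=[T * (] ptr=3 lookahead=( remaining=[( num ) ) $]
Step 6: shift (. Stack=[T * ( (] ptr=4 lookahead=num remaining=[num ) ) $]
Step 7: shift num. Stack=[T * ( ( num] ptr=5 lookahead=) remaining=[) ) $]
Step 8: reduce F->num. Stack=[T * ( ( F] ptr=5 lookahead=) remaining=[) ) $]
Step 9: reduce T->F. Stack=[T * ( ( T] ptr=5 lookahead=) remaining=[) ) $]
Step 10: reduce E->T. Stack=[T * ( ( E] ptr=5 lookahead=) remaining=[) ) $]
Step 11: shift ). Stack=[T * ( ( E )] ptr=6 lookahead=) remaining=[) $]
Step 12: reduce F->( E ). Stack=[T * ( F] ptr=6 lookahead=) remaining=[) $]
Step 13: reduce T->F. Stack=[T * ( T] ptr=6 lookahead=) remaining=[) $]

Answer: reduce T->F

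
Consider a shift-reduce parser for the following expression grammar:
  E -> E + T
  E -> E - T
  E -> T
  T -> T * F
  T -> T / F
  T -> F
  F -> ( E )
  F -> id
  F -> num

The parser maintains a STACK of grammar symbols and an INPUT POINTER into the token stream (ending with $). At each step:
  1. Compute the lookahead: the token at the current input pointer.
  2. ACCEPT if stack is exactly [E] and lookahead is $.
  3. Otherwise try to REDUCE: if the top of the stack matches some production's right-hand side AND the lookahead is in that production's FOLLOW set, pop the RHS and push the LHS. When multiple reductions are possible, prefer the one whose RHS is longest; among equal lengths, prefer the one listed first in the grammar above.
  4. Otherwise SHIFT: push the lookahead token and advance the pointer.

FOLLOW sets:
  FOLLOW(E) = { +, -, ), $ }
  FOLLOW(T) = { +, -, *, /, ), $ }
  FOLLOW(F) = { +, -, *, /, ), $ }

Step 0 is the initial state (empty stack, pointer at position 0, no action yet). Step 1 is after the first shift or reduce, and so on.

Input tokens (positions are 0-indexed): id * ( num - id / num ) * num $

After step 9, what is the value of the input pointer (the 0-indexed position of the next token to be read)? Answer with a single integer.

Step 1: shift id. Stack=[id] ptr=1 lookahead=* remaining=[* ( num - id / num ) * num $]
Step 2: reduce F->id. Stack=[F] ptr=1 lookahead=* remaining=[* ( num - id / num ) * num $]
Step 3: reduce T->F. Stack=[T] ptr=1 lookahead=* remaining=[* ( num - id / num ) * num $]
Step 4: shift *. Stack=[T *] ptr=2 lookahead=( remaining=[( num - id / num ) * num $]
Step 5: shift (. Stack=[T * (] ptr=3 lookahead=num remaining=[num - id / num ) * num $]
Step 6: shift num. Stack=[T * ( num] ptr=4 lookahead=- remaining=[- id / num ) * num $]
Step 7: reduce F->num. Stack=[T * ( F] ptr=4 lookahead=- remaining=[- id / num ) * num $]
Step 8: reduce T->F. Stack=[T * ( T] ptr=4 lookahead=- remaining=[- id / num ) * num $]
Step 9: reduce E->T. Stack=[T * ( E] ptr=4 lookahead=- remaining=[- id / num ) * num $]

Answer: 4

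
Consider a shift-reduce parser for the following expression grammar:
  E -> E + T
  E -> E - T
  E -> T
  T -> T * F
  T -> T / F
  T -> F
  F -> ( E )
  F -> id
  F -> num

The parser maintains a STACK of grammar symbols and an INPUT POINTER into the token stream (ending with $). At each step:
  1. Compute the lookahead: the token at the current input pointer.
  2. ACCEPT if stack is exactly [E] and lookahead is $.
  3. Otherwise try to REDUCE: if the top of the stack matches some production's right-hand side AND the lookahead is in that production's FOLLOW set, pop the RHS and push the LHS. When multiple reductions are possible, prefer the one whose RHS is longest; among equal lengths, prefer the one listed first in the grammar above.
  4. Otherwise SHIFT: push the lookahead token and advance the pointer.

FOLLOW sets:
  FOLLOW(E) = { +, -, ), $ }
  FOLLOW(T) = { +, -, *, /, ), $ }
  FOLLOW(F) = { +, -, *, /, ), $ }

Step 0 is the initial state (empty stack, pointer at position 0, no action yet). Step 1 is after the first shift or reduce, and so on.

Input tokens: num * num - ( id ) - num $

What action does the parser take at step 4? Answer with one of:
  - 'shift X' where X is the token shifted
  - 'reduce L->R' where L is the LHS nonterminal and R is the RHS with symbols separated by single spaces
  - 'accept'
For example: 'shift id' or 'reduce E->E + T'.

Step 1: shift num. Stack=[num] ptr=1 lookahead=* remaining=[* num - ( id ) - num $]
Step 2: reduce F->num. Stack=[F] ptr=1 lookahead=* remaining=[* num - ( id ) - num $]
Step 3: reduce T->F. Stack=[T] ptr=1 lookahead=* remaining=[* num - ( id ) - num $]
Step 4: shift *. Stack=[T *] ptr=2 lookahead=num remaining=[num - ( id ) - num $]

Answer: shift *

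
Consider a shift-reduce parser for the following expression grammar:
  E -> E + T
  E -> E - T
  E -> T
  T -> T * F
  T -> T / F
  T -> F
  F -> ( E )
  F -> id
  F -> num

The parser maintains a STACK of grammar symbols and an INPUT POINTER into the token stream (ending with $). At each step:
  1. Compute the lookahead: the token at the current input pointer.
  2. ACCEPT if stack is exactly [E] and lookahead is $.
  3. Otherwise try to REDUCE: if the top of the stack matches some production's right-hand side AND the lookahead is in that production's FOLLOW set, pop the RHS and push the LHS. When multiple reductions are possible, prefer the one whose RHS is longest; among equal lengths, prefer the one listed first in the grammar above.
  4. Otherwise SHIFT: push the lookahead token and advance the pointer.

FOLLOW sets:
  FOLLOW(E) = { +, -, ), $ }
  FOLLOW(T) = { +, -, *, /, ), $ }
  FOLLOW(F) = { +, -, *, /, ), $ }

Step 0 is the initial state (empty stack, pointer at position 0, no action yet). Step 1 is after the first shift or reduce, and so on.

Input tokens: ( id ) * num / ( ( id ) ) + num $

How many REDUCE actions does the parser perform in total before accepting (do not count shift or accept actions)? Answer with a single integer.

Step 1: shift (. Stack=[(] ptr=1 lookahead=id remaining=[id ) * num / ( ( id ) ) + num $]
Step 2: shift id. Stack=[( id] ptr=2 lookahead=) remaining=[) * num / ( ( id ) ) + num $]
Step 3: reduce F->id. Stack=[( F] ptr=2 lookahead=) remaining=[) * num / ( ( id ) ) + num $]
Step 4: reduce T->F. Stack=[( T] ptr=2 lookahead=) remaining=[) * num / ( ( id ) ) + num $]
Step 5: reduce E->T. Stack=[( E] ptr=2 lookahead=) remaining=[) * num / ( ( id ) ) + num $]
Step 6: shift ). Stack=[( E )] ptr=3 lookahead=* remaining=[* num / ( ( id ) ) + num $]
Step 7: reduce F->( E ). Stack=[F] ptr=3 lookahead=* remaining=[* num / ( ( id ) ) + num $]
Step 8: reduce T->F. Stack=[T] ptr=3 lookahead=* remaining=[* num / ( ( id ) ) + num $]
Step 9: shift *. Stack=[T *] ptr=4 lookahead=num remaining=[num / ( ( id ) ) + num $]
Step 10: shift num. Stack=[T * num] ptr=5 lookahead=/ remaining=[/ ( ( id ) ) + num $]
Step 11: reduce F->num. Stack=[T * F] ptr=5 lookahead=/ remaining=[/ ( ( id ) ) + num $]
Step 12: reduce T->T * F. Stack=[T] ptr=5 lookahead=/ remaining=[/ ( ( id ) ) + num $]
Step 13: shift /. Stack=[T /] ptr=6 lookahead=( remaining=[( ( id ) ) + num $]
Step 14: shift (. Stack=[T / (] ptr=7 lookahead=( remaining=[( id ) ) + num $]
Step 15: shift (. Stack=[T / ( (] ptr=8 lookahead=id remaining=[id ) ) + num $]
Step 16: shift id. Stack=[T / ( ( id] ptr=9 lookahead=) remaining=[) ) + num $]
Step 17: reduce F->id. Stack=[T / ( ( F] ptr=9 lookahead=) remaining=[) ) + num $]
Step 18: reduce T->F. Stack=[T / ( ( T] ptr=9 lookahead=) remaining=[) ) + num $]
Step 19: reduce E->T. Stack=[T / ( ( E] ptr=9 lookahead=) remaining=[) ) + num $]
Step 20: shift ). Stack=[T / ( ( E )] ptr=10 lookahead=) remaining=[) + num $]
Step 21: reduce F->( E ). Stack=[T / ( F] ptr=10 lookahead=) remaining=[) + num $]
Step 22: reduce T->F. Stack=[T / ( T] ptr=10 lookahead=) remaining=[) + num $]
Step 23: reduce E->T. Stack=[T / ( E] ptr=10 lookahead=) remaining=[) + num $]
Step 24: shift ). Stack=[T / ( E )] ptr=11 lookahead=+ remaining=[+ num $]
Step 25: reduce F->( E ). Stack=[T / F] ptr=11 lookahead=+ remaining=[+ num $]
Step 26: reduce T->T / F. Stack=[T] ptr=11 lookahead=+ remaining=[+ num $]
Step 27: reduce E->T. Stack=[E] ptr=11 lookahead=+ remaining=[+ num $]
Step 28: shift +. Stack=[E +] ptr=12 lookahead=num remaining=[num $]
Step 29: shift num. Stack=[E + num] ptr=13 lookahead=$ remaining=[$]
Step 30: reduce F->num. Stack=[E + F] ptr=13 lookahead=$ remaining=[$]
Step 31: reduce T->F. Stack=[E + T] ptr=13 lookahead=$ remaining=[$]
Step 32: reduce E->E + T. Stack=[E] ptr=13 lookahead=$ remaining=[$]
Step 33: accept. Stack=[E] ptr=13 lookahead=$ remaining=[$]

Answer: 19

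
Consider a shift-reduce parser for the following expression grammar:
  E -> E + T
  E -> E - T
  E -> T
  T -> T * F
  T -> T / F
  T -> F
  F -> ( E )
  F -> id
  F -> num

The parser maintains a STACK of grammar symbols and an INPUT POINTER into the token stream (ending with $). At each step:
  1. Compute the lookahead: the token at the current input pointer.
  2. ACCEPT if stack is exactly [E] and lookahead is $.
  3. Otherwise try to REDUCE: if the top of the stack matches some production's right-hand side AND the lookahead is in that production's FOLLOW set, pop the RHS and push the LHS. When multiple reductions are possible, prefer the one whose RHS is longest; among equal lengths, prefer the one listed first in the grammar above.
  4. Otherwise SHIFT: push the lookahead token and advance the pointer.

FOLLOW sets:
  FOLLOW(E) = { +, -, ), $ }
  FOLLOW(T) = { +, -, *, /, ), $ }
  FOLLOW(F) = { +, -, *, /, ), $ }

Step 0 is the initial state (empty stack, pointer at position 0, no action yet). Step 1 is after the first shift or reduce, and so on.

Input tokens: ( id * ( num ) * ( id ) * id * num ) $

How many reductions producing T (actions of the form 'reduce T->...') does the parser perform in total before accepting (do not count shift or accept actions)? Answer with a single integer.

Step 1: shift (. Stack=[(] ptr=1 lookahead=id remaining=[id * ( num ) * ( id ) * id * num ) $]
Step 2: shift id. Stack=[( id] ptr=2 lookahead=* remaining=[* ( num ) * ( id ) * id * num ) $]
Step 3: reduce F->id. Stack=[( F] ptr=2 lookahead=* remaining=[* ( num ) * ( id ) * id * num ) $]
Step 4: reduce T->F. Stack=[( T] ptr=2 lookahead=* remaining=[* ( num ) * ( id ) * id * num ) $]
Step 5: shift *. Stack=[( T *] ptr=3 lookahead=( remaining=[( num ) * ( id ) * id * num ) $]
Step 6: shift (. Stack=[( T * (] ptr=4 lookahead=num remaining=[num ) * ( id ) * id * num ) $]
Step 7: shift num. Stack=[( T * ( num] ptr=5 lookahead=) remaining=[) * ( id ) * id * num ) $]
Step 8: reduce F->num. Stack=[( T * ( F] ptr=5 lookahead=) remaining=[) * ( id ) * id * num ) $]
Step 9: reduce T->F. Stack=[( T * ( T] ptr=5 lookahead=) remaining=[) * ( id ) * id * num ) $]
Step 10: reduce E->T. Stack=[( T * ( E] ptr=5 lookahead=) remaining=[) * ( id ) * id * num ) $]
Step 11: shift ). Stack=[( T * ( E )] ptr=6 lookahead=* remaining=[* ( id ) * id * num ) $]
Step 12: reduce F->( E ). Stack=[( T * F] ptr=6 lookahead=* remaining=[* ( id ) * id * num ) $]
Step 13: reduce T->T * F. Stack=[( T] ptr=6 lookahead=* remaining=[* ( id ) * id * num ) $]
Step 14: shift *. Stack=[( T *] ptr=7 lookahead=( remaining=[( id ) * id * num ) $]
Step 15: shift (. Stack=[( T * (] ptr=8 lookahead=id remaining=[id ) * id * num ) $]
Step 16: shift id. Stack=[( T * ( id] ptr=9 lookahead=) remaining=[) * id * num ) $]
Step 17: reduce F->id. Stack=[( T * ( F] ptr=9 lookahead=) remaining=[) * id * num ) $]
Step 18: reduce T->F. Stack=[( T * ( T] ptr=9 lookahead=) remaining=[) * id * num ) $]
Step 19: reduce E->T. Stack=[( T * ( E] ptr=9 lookahead=) remaining=[) * id * num ) $]
Step 20: shift ). Stack=[( T * ( E )] ptr=10 lookahead=* remaining=[* id * num ) $]
Step 21: reduce F->( E ). Stack=[( T * F] ptr=10 lookahead=* remaining=[* id * num ) $]
Step 22: reduce T->T * F. Stack=[( T] ptr=10 lookahead=* remaining=[* id * num ) $]
Step 23: shift *. Stack=[( T *] ptr=11 lookahead=id remaining=[id * num ) $]
Step 24: shift id. Stack=[( T * id] ptr=12 lookahead=* remaining=[* num ) $]
Step 25: reduce F->id. Stack=[( T * F] ptr=12 lookahead=* remaining=[* num ) $]
Step 26: reduce T->T * F. Stack=[( T] ptr=12 lookahead=* remaining=[* num ) $]
Step 27: shift *. Stack=[( T *] ptr=13 lookahead=num remaining=[num ) $]
Step 28: shift num. Stack=[( T * num] ptr=14 lookahead=) remaining=[) $]
Step 29: reduce F->num. Stack=[( T * F] ptr=14 lookahead=) remaining=[) $]
Step 30: reduce T->T * F. Stack=[( T] ptr=14 lookahead=) remaining=[) $]
Step 31: reduce E->T. Stack=[( E] ptr=14 lookahead=) remaining=[) $]
Step 32: shift ). Stack=[( E )] ptr=15 lookahead=$ remaining=[$]
Step 33: reduce F->( E ). Stack=[F] ptr=15 lookahead=$ remaining=[$]
Step 34: reduce T->F. Stack=[T] ptr=15 lookahead=$ remaining=[$]
Step 35: reduce E->T. Stack=[E] ptr=15 lookahead=$ remaining=[$]
Step 36: accept. Stack=[E] ptr=15 lookahead=$ remaining=[$]

Answer: 8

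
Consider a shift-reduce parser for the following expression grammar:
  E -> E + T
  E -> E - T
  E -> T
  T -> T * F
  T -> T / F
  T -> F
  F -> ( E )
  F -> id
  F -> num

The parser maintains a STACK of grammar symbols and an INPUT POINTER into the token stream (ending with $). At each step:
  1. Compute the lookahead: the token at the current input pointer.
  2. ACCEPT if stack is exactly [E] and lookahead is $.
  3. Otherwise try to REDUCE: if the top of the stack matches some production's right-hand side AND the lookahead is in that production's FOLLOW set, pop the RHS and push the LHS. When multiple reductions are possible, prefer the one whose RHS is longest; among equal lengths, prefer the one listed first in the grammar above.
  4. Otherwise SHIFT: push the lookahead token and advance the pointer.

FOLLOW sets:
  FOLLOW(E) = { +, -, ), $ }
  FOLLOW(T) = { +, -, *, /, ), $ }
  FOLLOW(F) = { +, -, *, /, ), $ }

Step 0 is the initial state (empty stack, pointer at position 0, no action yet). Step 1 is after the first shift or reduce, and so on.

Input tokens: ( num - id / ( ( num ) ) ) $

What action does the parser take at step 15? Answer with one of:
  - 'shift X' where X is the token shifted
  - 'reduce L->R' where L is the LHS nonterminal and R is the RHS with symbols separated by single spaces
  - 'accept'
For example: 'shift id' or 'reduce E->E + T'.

Answer: reduce T->F

Derivation:
Step 1: shift (. Stack=[(] ptr=1 lookahead=num remaining=[num - id / ( ( num ) ) ) $]
Step 2: shift num. Stack=[( num] ptr=2 lookahead=- remaining=[- id / ( ( num ) ) ) $]
Step 3: reduce F->num. Stack=[( F] ptr=2 lookahead=- remaining=[- id / ( ( num ) ) ) $]
Step 4: reduce T->F. Stack=[( T] ptr=2 lookahead=- remaining=[- id / ( ( num ) ) ) $]
Step 5: reduce E->T. Stack=[( E] ptr=2 lookahead=- remaining=[- id / ( ( num ) ) ) $]
Step 6: shift -. Stack=[( E -] ptr=3 lookahead=id remaining=[id / ( ( num ) ) ) $]
Step 7: shift id. Stack=[( E - id] ptr=4 lookahead=/ remaining=[/ ( ( num ) ) ) $]
Step 8: reduce F->id. Stack=[( E - F] ptr=4 lookahead=/ remaining=[/ ( ( num ) ) ) $]
Step 9: reduce T->F. Stack=[( E - T] ptr=4 lookahead=/ remaining=[/ ( ( num ) ) ) $]
Step 10: shift /. Stack=[( E - T /] ptr=5 lookahead=( remaining=[( ( num ) ) ) $]
Step 11: shift (. Stack=[( E - T / (] ptr=6 lookahead=( remaining=[( num ) ) ) $]
Step 12: shift (. Stack=[( E - T / ( (] ptr=7 lookahead=num remaining=[num ) ) ) $]
Step 13: shift num. Stack=[( E - T / ( ( num] ptr=8 lookahead=) remaining=[) ) ) $]
Step 14: reduce F->num. Stack=[( E - T / ( ( F] ptr=8 lookahead=) remaining=[) ) ) $]
Step 15: reduce T->F. Stack=[( E - T / ( ( T] ptr=8 lookahead=) remaining=[) ) ) $]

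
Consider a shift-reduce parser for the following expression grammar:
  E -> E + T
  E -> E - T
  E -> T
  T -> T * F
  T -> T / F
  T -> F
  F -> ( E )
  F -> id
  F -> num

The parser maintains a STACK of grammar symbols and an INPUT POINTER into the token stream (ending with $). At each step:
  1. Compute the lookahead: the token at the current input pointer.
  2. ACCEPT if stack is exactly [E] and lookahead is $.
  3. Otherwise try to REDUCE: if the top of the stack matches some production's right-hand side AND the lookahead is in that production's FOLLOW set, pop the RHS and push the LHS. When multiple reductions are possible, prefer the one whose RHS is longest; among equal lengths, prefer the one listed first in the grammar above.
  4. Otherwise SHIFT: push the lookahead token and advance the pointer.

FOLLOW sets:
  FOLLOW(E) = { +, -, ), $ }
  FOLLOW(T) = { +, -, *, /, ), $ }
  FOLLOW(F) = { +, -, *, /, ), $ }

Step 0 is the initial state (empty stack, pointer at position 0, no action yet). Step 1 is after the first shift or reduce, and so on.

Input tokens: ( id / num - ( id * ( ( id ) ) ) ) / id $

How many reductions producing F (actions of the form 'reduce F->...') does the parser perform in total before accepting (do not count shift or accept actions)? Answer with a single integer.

Step 1: shift (. Stack=[(] ptr=1 lookahead=id remaining=[id / num - ( id * ( ( id ) ) ) ) / id $]
Step 2: shift id. Stack=[( id] ptr=2 lookahead=/ remaining=[/ num - ( id * ( ( id ) ) ) ) / id $]
Step 3: reduce F->id. Stack=[( F] ptr=2 lookahead=/ remaining=[/ num - ( id * ( ( id ) ) ) ) / id $]
Step 4: reduce T->F. Stack=[( T] ptr=2 lookahead=/ remaining=[/ num - ( id * ( ( id ) ) ) ) / id $]
Step 5: shift /. Stack=[( T /] ptr=3 lookahead=num remaining=[num - ( id * ( ( id ) ) ) ) / id $]
Step 6: shift num. Stack=[( T / num] ptr=4 lookahead=- remaining=[- ( id * ( ( id ) ) ) ) / id $]
Step 7: reduce F->num. Stack=[( T / F] ptr=4 lookahead=- remaining=[- ( id * ( ( id ) ) ) ) / id $]
Step 8: reduce T->T / F. Stack=[( T] ptr=4 lookahead=- remaining=[- ( id * ( ( id ) ) ) ) / id $]
Step 9: reduce E->T. Stack=[( E] ptr=4 lookahead=- remaining=[- ( id * ( ( id ) ) ) ) / id $]
Step 10: shift -. Stack=[( E -] ptr=5 lookahead=( remaining=[( id * ( ( id ) ) ) ) / id $]
Step 11: shift (. Stack=[( E - (] ptr=6 lookahead=id remaining=[id * ( ( id ) ) ) ) / id $]
Step 12: shift id. Stack=[( E - ( id] ptr=7 lookahead=* remaining=[* ( ( id ) ) ) ) / id $]
Step 13: reduce F->id. Stack=[( E - ( F] ptr=7 lookahead=* remaining=[* ( ( id ) ) ) ) / id $]
Step 14: reduce T->F. Stack=[( E - ( T] ptr=7 lookahead=* remaining=[* ( ( id ) ) ) ) / id $]
Step 15: shift *. Stack=[( E - ( T *] ptr=8 lookahead=( remaining=[( ( id ) ) ) ) / id $]
Step 16: shift (. Stack=[( E - ( T * (] ptr=9 lookahead=( remaining=[( id ) ) ) ) / id $]
Step 17: shift (. Stack=[( E - ( T * ( (] ptr=10 lookahead=id remaining=[id ) ) ) ) / id $]
Step 18: shift id. Stack=[( E - ( T * ( ( id] ptr=11 lookahead=) remaining=[) ) ) ) / id $]
Step 19: reduce F->id. Stack=[( E - ( T * ( ( F] ptr=11 lookahead=) remaining=[) ) ) ) / id $]
Step 20: reduce T->F. Stack=[( E - ( T * ( ( T] ptr=11 lookahead=) remaining=[) ) ) ) / id $]
Step 21: reduce E->T. Stack=[( E - ( T * ( ( E] ptr=11 lookahead=) remaining=[) ) ) ) / id $]
Step 22: shift ). Stack=[( E - ( T * ( ( E )] ptr=12 lookahead=) remaining=[) ) ) / id $]
Step 23: reduce F->( E ). Stack=[( E - ( T * ( F] ptr=12 lookahead=) remaining=[) ) ) / id $]
Step 24: reduce T->F. Stack=[( E - ( T * ( T] ptr=12 lookahead=) remaining=[) ) ) / id $]
Step 25: reduce E->T. Stack=[( E - ( T * ( E] ptr=12 lookahead=) remaining=[) ) ) / id $]
Step 26: shift ). Stack=[( E - ( T * ( E )] ptr=13 lookahead=) remaining=[) ) / id $]
Step 27: reduce F->( E ). Stack=[( E - ( T * F] ptr=13 lookahead=) remaining=[) ) / id $]
Step 28: reduce T->T * F. Stack=[( E - ( T] ptr=13 lookahead=) remaining=[) ) / id $]
Step 29: reduce E->T. Stack=[( E - ( E] ptr=13 lookahead=) remaining=[) ) / id $]
Step 30: shift ). Stack=[( E - ( E )] ptr=14 lookahead=) remaining=[) / id $]
Step 31: reduce F->( E ). Stack=[( E - F] ptr=14 lookahead=) remaining=[) / id $]
Step 32: reduce T->F. Stack=[( E - T] ptr=14 lookahead=) remaining=[) / id $]
Step 33: reduce E->E - T. Stack=[( E] ptr=14 lookahead=) remaining=[) / id $]
Step 34: shift ). Stack=[( E )] ptr=15 lookahead=/ remaining=[/ id $]
Step 35: reduce F->( E ). Stack=[F] ptr=15 lookahead=/ remaining=[/ id $]
Step 36: reduce T->F. Stack=[T] ptr=15 lookahead=/ remaining=[/ id $]
Step 37: shift /. Stack=[T /] ptr=16 lookahead=id remaining=[id $]
Step 38: shift id. Stack=[T / id] ptr=17 lookahead=$ remaining=[$]
Step 39: reduce F->id. Stack=[T / F] ptr=17 lookahead=$ remaining=[$]
Step 40: reduce T->T / F. Stack=[T] ptr=17 lookahead=$ remaining=[$]
Step 41: reduce E->T. Stack=[E] ptr=17 lookahead=$ remaining=[$]
Step 42: accept. Stack=[E] ptr=17 lookahead=$ remaining=[$]

Answer: 9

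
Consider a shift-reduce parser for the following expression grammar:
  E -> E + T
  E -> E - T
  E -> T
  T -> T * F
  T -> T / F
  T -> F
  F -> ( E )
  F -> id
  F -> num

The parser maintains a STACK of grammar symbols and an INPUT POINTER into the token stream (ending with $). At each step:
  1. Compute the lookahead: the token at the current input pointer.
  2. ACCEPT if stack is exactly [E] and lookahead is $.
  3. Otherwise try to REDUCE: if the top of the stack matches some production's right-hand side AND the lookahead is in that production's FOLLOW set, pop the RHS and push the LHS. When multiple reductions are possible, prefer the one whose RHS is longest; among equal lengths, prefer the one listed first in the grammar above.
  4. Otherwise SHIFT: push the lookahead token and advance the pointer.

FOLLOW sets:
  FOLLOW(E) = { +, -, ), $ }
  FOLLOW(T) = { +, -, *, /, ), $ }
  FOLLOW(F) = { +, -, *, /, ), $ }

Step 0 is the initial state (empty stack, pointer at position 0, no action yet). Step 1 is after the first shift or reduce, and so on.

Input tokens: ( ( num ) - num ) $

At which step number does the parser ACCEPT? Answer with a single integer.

Step 1: shift (. Stack=[(] ptr=1 lookahead=( remaining=[( num ) - num ) $]
Step 2: shift (. Stack=[( (] ptr=2 lookahead=num remaining=[num ) - num ) $]
Step 3: shift num. Stack=[( ( num] ptr=3 lookahead=) remaining=[) - num ) $]
Step 4: reduce F->num. Stack=[( ( F] ptr=3 lookahead=) remaining=[) - num ) $]
Step 5: reduce T->F. Stack=[( ( T] ptr=3 lookahead=) remaining=[) - num ) $]
Step 6: reduce E->T. Stack=[( ( E] ptr=3 lookahead=) remaining=[) - num ) $]
Step 7: shift ). Stack=[( ( E )] ptr=4 lookahead=- remaining=[- num ) $]
Step 8: reduce F->( E ). Stack=[( F] ptr=4 lookahead=- remaining=[- num ) $]
Step 9: reduce T->F. Stack=[( T] ptr=4 lookahead=- remaining=[- num ) $]
Step 10: reduce E->T. Stack=[( E] ptr=4 lookahead=- remaining=[- num ) $]
Step 11: shift -. Stack=[( E -] ptr=5 lookahead=num remaining=[num ) $]
Step 12: shift num. Stack=[( E - num] ptr=6 lookahead=) remaining=[) $]
Step 13: reduce F->num. Stack=[( E - F] ptr=6 lookahead=) remaining=[) $]
Step 14: reduce T->F. Stack=[( E - T] ptr=6 lookahead=) remaining=[) $]
Step 15: reduce E->E - T. Stack=[( E] ptr=6 lookahead=) remaining=[) $]
Step 16: shift ). Stack=[( E )] ptr=7 lookahead=$ remaining=[$]
Step 17: reduce F->( E ). Stack=[F] ptr=7 lookahead=$ remaining=[$]
Step 18: reduce T->F. Stack=[T] ptr=7 lookahead=$ remaining=[$]
Step 19: reduce E->T. Stack=[E] ptr=7 lookahead=$ remaining=[$]
Step 20: accept. Stack=[E] ptr=7 lookahead=$ remaining=[$]

Answer: 20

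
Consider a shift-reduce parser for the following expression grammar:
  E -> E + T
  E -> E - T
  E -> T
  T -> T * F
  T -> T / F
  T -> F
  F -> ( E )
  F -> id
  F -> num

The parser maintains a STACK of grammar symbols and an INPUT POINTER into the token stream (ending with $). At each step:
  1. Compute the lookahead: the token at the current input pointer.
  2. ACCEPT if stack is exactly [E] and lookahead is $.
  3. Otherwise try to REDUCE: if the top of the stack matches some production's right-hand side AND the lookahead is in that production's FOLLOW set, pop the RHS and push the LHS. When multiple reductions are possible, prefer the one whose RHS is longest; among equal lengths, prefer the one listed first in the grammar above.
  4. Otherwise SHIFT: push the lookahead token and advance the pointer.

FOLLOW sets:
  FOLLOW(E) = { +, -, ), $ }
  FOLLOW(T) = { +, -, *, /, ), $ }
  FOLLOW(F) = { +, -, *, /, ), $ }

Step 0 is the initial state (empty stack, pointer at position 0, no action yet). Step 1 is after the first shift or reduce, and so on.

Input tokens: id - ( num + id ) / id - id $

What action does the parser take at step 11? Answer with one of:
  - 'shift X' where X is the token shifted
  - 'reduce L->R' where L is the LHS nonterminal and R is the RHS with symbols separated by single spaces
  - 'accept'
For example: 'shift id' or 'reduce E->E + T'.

Step 1: shift id. Stack=[id] ptr=1 lookahead=- remaining=[- ( num + id ) / id - id $]
Step 2: reduce F->id. Stack=[F] ptr=1 lookahead=- remaining=[- ( num + id ) / id - id $]
Step 3: reduce T->F. Stack=[T] ptr=1 lookahead=- remaining=[- ( num + id ) / id - id $]
Step 4: reduce E->T. Stack=[E] ptr=1 lookahead=- remaining=[- ( num + id ) / id - id $]
Step 5: shift -. Stack=[E -] ptr=2 lookahead=( remaining=[( num + id ) / id - id $]
Step 6: shift (. Stack=[E - (] ptr=3 lookahead=num remaining=[num + id ) / id - id $]
Step 7: shift num. Stack=[E - ( num] ptr=4 lookahead=+ remaining=[+ id ) / id - id $]
Step 8: reduce F->num. Stack=[E - ( F] ptr=4 lookahead=+ remaining=[+ id ) / id - id $]
Step 9: reduce T->F. Stack=[E - ( T] ptr=4 lookahead=+ remaining=[+ id ) / id - id $]
Step 10: reduce E->T. Stack=[E - ( E] ptr=4 lookahead=+ remaining=[+ id ) / id - id $]
Step 11: shift +. Stack=[E - ( E +] ptr=5 lookahead=id remaining=[id ) / id - id $]

Answer: shift +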